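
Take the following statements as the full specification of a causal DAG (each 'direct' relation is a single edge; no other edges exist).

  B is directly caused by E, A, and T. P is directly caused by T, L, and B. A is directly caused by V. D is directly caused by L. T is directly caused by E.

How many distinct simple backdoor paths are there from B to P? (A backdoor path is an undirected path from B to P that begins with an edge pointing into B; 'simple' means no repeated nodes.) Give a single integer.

A backdoor path from B to P is any simple undirected path whose first edge points into B (i.e. leaves B via a parent).
Parents of B: {A, E, T}.
Enumerating:
  P1: B <- E -> T -> P
  P2: B <- T -> P
That exhausts the simple backdoor paths. Count: 2.

2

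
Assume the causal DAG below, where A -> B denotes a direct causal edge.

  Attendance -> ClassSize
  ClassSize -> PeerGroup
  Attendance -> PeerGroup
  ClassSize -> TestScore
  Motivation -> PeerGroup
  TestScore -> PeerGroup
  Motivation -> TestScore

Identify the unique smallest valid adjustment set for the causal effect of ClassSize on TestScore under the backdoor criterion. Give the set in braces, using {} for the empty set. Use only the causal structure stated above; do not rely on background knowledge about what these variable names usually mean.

{}

Variables eligible for adjustment (non-descendants of ClassSize, excluding ClassSize and TestScore): {Attendance, Motivation}.
Backdoor paths from ClassSize to TestScore:
  P1: ClassSize <- Attendance -> PeerGroup <- Motivation -> TestScore
  P2: ClassSize <- Attendance -> PeerGroup <- TestScore
Each backdoor path contains an unconditioned collider, so every path is already blocked with the empty conditioning set:
  P1: blocked at collider PeerGroup (neither it nor any descendant is in the conditioning set).
  P2: blocked at collider PeerGroup (neither it nor any descendant is in the conditioning set).
The empty set is therefore the unique smallest valid set.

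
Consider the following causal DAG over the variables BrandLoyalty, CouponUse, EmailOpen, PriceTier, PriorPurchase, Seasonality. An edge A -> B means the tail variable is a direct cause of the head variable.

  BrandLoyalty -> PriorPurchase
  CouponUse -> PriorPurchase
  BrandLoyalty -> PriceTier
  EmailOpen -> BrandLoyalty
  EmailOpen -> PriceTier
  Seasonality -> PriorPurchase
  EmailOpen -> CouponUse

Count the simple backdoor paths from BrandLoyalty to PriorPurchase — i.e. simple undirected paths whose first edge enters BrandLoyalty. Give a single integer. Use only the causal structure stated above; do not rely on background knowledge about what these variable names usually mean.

1

A backdoor path from BrandLoyalty to PriorPurchase is any simple undirected path whose first edge points into BrandLoyalty (i.e. leaves BrandLoyalty via a parent).
Parents of BrandLoyalty: {EmailOpen}.
Enumerating:
  P1: BrandLoyalty <- EmailOpen -> CouponUse -> PriorPurchase
That exhausts the simple backdoor paths. Count: 1.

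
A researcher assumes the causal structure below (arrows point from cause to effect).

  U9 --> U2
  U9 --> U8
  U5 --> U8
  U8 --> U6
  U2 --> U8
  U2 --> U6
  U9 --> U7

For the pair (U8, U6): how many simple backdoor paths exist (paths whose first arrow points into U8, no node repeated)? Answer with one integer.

A backdoor path from U8 to U6 is any simple undirected path whose first edge points into U8 (i.e. leaves U8 via a parent).
Parents of U8: {U2, U5, U9}.
Enumerating:
  P1: U8 <- U9 -> U2 -> U6
  P2: U8 <- U2 -> U6
That exhausts the simple backdoor paths. Count: 2.

2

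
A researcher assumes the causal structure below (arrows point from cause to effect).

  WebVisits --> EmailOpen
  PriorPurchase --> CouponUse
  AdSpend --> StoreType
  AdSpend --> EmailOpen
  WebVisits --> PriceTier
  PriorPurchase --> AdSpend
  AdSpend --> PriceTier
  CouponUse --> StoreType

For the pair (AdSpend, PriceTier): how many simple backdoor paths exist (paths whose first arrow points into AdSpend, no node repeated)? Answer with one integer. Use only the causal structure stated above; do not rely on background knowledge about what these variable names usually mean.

0

A backdoor path from AdSpend to PriceTier is any simple undirected path whose first edge points into AdSpend (i.e. leaves AdSpend via a parent).
Parents of AdSpend: {PriorPurchase}.
No simple path from any parent of AdSpend reaches PriceTier without revisiting AdSpend, so there are no backdoor paths.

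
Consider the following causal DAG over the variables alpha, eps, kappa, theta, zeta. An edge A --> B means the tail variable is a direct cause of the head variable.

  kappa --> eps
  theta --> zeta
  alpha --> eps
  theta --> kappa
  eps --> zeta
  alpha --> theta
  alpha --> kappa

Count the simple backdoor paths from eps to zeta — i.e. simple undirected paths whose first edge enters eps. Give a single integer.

4

A backdoor path from eps to zeta is any simple undirected path whose first edge points into eps (i.e. leaves eps via a parent).
Parents of eps: {alpha, kappa}.
Enumerating:
  P1: eps <- alpha -> theta -> zeta
  P2: eps <- alpha -> kappa <- theta -> zeta
  P3: eps <- kappa <- alpha -> theta -> zeta
  P4: eps <- kappa <- theta -> zeta
That exhausts the simple backdoor paths. Count: 4.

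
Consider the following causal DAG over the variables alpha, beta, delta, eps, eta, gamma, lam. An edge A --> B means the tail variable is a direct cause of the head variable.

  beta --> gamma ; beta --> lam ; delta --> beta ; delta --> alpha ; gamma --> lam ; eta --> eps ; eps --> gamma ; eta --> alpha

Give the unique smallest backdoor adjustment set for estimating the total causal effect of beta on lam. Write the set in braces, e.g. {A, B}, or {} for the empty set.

{}

Variables eligible for adjustment (non-descendants of beta, excluding beta and lam): {alpha, delta, eps, eta}.
Backdoor paths from beta to lam:
  P1: beta <- delta -> alpha <- eta -> eps -> gamma -> lam
Each backdoor path contains an unconditioned collider, so every path is already blocked with the empty conditioning set:
  P1: blocked at collider alpha (neither it nor any descendant is in the conditioning set).
The empty set is therefore the unique smallest valid set.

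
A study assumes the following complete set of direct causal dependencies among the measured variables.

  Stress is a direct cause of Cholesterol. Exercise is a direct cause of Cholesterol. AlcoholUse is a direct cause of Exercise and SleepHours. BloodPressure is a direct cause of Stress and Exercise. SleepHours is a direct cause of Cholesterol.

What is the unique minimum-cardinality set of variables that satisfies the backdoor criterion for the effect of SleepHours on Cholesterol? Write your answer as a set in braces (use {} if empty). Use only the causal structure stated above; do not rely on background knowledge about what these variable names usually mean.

Variables eligible for adjustment (non-descendants of SleepHours, excluding SleepHours and Cholesterol): {AlcoholUse, BloodPressure, Exercise, Stress}.
Backdoor paths from SleepHours to Cholesterol:
  P1: SleepHours <- AlcoholUse -> Exercise <- BloodPressure -> Stress -> Cholesterol
  P2: SleepHours <- AlcoholUse -> Exercise -> Cholesterol
The empty set is not sufficient: P2 (SleepHours <- AlcoholUse -> Exercise -> Cholesterol) has no collider blocking it and no conditioned non-collider, so it is open.
Try {AlcoholUse}:
  P1: blocked at fork node AlcoholUse ∈ conditioning set.
  P2: blocked at fork node AlcoholUse ∈ conditioning set.
{AlcoholUse} contains no descendant of SleepHours and blocks every backdoor path.
No other singleton works — e.g. {BloodPressure} leaves P2 open — so {AlcoholUse} is the unique smallest valid adjustment set.

{AlcoholUse}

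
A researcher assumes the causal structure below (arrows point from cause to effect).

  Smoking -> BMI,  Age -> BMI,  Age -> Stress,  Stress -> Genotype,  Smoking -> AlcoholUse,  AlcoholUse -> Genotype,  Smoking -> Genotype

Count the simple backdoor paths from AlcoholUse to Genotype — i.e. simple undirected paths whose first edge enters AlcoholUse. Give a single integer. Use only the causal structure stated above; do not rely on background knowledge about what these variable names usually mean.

2

A backdoor path from AlcoholUse to Genotype is any simple undirected path whose first edge points into AlcoholUse (i.e. leaves AlcoholUse via a parent).
Parents of AlcoholUse: {Smoking}.
Enumerating:
  P1: AlcoholUse <- Smoking -> BMI <- Age -> Stress -> Genotype
  P2: AlcoholUse <- Smoking -> Genotype
That exhausts the simple backdoor paths. Count: 2.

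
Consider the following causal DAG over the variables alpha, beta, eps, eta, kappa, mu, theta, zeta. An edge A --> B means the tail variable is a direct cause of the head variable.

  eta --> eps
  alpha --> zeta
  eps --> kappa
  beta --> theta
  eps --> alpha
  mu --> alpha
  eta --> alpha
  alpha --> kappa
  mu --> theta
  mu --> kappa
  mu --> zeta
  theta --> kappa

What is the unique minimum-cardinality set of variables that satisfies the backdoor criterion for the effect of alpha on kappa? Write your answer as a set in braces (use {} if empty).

Variables eligible for adjustment (non-descendants of alpha, excluding alpha and kappa): {beta, eps, eta, mu, theta}.
Backdoor paths from alpha to kappa:
  P1: alpha <- eta -> eps -> kappa
  P2: alpha <- eps -> kappa
  P3: alpha <- mu -> theta -> kappa
  P4: alpha <- mu -> kappa
The empty set is not sufficient: P1 (alpha <- eta -> eps -> kappa) has no collider blocking it and no conditioned non-collider, so it is open.
Try {eps, mu}:
  P1: blocked at chain node eps ∈ conditioning set.
  P2: blocked at fork node eps ∈ conditioning set.
  P3: blocked at fork node mu ∈ conditioning set.
  P4: blocked at fork node mu ∈ conditioning set.
{eps, mu} contains no descendant of alpha and blocks every backdoor path.
Every element of {eps, mu} is needed (dropping eps leaves P1 open; dropping mu leaves P3 open), so no proper subset is valid.
Among all size-2 subsets of the eligible variables, only {eps, mu} blocks every backdoor path, so it is the unique smallest valid adjustment set.

{eps, mu}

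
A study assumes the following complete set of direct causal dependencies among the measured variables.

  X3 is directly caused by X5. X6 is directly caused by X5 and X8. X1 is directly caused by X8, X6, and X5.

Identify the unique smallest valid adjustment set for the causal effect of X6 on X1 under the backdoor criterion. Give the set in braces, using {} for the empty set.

{X5, X8}

Variables eligible for adjustment (non-descendants of X6, excluding X6 and X1): {X3, X5, X8}.
Backdoor paths from X6 to X1:
  P1: X6 <- X8 -> X1
  P2: X6 <- X5 -> X1
The empty set is not sufficient: P1 (X6 <- X8 -> X1) has no collider blocking it and no conditioned non-collider, so it is open.
Try {X5, X8}:
  P1: blocked at fork node X8 ∈ conditioning set.
  P2: blocked at fork node X5 ∈ conditioning set.
{X5, X8} contains no descendant of X6 and blocks every backdoor path.
Every element of {X5, X8} is needed (dropping X5 leaves P2 open; dropping X8 leaves P1 open), so no proper subset is valid.
Among all size-2 subsets of the eligible variables, only {X5, X8} blocks every backdoor path, so it is the unique smallest valid adjustment set.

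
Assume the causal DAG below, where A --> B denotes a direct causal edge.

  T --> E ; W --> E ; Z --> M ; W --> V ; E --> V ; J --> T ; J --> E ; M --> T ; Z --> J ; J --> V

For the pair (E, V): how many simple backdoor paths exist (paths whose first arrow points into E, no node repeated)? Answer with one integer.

4

A backdoor path from E to V is any simple undirected path whose first edge points into E (i.e. leaves E via a parent).
Parents of E: {J, T, W}.
Enumerating:
  P1: E <- W -> V
  P2: E <- J -> V
  P3: E <- T <- J -> V
  P4: E <- T <- M <- Z -> J -> V
That exhausts the simple backdoor paths. Count: 4.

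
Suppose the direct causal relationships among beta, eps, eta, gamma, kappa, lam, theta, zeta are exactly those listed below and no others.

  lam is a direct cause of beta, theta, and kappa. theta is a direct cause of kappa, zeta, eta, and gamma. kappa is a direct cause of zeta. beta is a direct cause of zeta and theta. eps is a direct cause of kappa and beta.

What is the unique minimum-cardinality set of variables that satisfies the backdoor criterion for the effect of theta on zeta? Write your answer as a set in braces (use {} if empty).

Variables eligible for adjustment (non-descendants of theta, excluding theta and zeta): {beta, eps, lam}.
Backdoor paths from theta to zeta:
  P1: theta <- lam -> beta <- eps -> kappa -> zeta
  P2: theta <- lam -> beta -> zeta
  P3: theta <- lam -> kappa <- eps -> beta -> zeta
  P4: theta <- lam -> kappa -> zeta
  P5: theta <- beta <- eps -> kappa -> zeta
  P6: theta <- beta <- lam -> kappa -> zeta
  P7: theta <- beta -> zeta
The empty set is not sufficient: P2 (theta <- lam -> beta -> zeta) has no collider blocking it and no conditioned non-collider, so it is open.
Try {beta, lam}:
  P1: blocked at fork node lam ∈ conditioning set.
  P2: blocked at fork node lam ∈ conditioning set.
  P3: blocked at fork node lam ∈ conditioning set.
  P4: blocked at fork node lam ∈ conditioning set.
  P5: blocked at chain node beta ∈ conditioning set.
  P6: blocked at chain node beta ∈ conditioning set.
  P7: blocked at fork node beta ∈ conditioning set.
{beta, lam} contains no descendant of theta and blocks every backdoor path.
Every element of {beta, lam} is needed (dropping beta leaves P5 open; dropping lam leaves P1 open), so no proper subset is valid.
Among all size-2 subsets of the eligible variables, only {beta, lam} blocks every backdoor path, so it is the unique smallest valid adjustment set.

{beta, lam}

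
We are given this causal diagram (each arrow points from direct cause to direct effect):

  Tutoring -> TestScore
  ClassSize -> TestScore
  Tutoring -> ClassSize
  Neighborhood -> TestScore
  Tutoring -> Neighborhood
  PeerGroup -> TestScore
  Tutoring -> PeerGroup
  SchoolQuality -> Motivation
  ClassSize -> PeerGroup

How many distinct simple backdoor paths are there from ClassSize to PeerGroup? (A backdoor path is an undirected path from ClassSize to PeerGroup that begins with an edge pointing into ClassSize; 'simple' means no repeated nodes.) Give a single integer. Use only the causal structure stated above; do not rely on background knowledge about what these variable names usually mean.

A backdoor path from ClassSize to PeerGroup is any simple undirected path whose first edge points into ClassSize (i.e. leaves ClassSize via a parent).
Parents of ClassSize: {Tutoring}.
Enumerating:
  P1: ClassSize <- Tutoring -> PeerGroup
  P2: ClassSize <- Tutoring -> Neighborhood -> TestScore <- PeerGroup
  P3: ClassSize <- Tutoring -> TestScore <- PeerGroup
That exhausts the simple backdoor paths. Count: 3.

3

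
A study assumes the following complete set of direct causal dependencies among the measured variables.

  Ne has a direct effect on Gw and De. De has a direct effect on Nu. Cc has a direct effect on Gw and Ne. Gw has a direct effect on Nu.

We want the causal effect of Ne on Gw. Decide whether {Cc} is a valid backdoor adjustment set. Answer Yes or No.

Yes

Backdoor paths from Ne to Gw (paths whose first edge points into Ne):
  P1: Ne <- Cc -> Gw
Condition 1 (no descendant of Ne in the set): holds — descendants of Ne are {De, Gw, Nu}; none are in {Cc}.
Condition 2 (every backdoor path blocked by {Cc}):
  P1: blocked at fork node Cc ∈ conditioning set.
{Cc} satisfies the backdoor criterion.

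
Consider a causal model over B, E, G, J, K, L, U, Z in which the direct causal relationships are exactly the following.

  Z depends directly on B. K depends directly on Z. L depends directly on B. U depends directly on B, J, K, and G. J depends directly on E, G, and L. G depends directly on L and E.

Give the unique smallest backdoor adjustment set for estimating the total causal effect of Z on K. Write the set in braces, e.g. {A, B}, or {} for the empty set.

{}

Variables eligible for adjustment (non-descendants of Z, excluding Z and K): {B, E, G, J, L}.
Backdoor paths from Z to K:
  P1: Z <- B -> L -> G <- E -> J -> U <- K
  P2: Z <- B -> L -> G -> J -> U <- K
  P3: Z <- B -> L -> G -> U <- K
  P4: Z <- B -> L -> J <- E -> G -> U <- K
  P5: Z <- B -> L -> J <- G -> U <- K
  P6: Z <- B -> L -> J -> U <- K
  P7: Z <- B -> U <- K
Each backdoor path contains an unconditioned collider, so every path is already blocked with the empty conditioning set:
  P1: blocked at collider G (neither it nor any descendant is in the conditioning set).
  P2: blocked at collider U (neither it nor any descendant is in the conditioning set).
  P3: blocked at collider U (neither it nor any descendant is in the conditioning set).
  P4: blocked at collider J (neither it nor any descendant is in the conditioning set).
  P5: blocked at collider J (neither it nor any descendant is in the conditioning set).
  P6: blocked at collider U (neither it nor any descendant is in the conditioning set).
  P7: blocked at collider U (neither it nor any descendant is in the conditioning set).
The empty set is therefore the unique smallest valid set.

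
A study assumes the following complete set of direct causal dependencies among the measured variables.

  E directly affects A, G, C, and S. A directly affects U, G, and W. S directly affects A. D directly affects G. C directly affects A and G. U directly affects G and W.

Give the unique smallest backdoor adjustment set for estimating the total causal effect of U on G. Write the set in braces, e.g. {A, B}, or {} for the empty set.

{A}

Variables eligible for adjustment (non-descendants of U, excluding U and G): {A, C, D, E, S}.
Backdoor paths from U to G:
  P1: U <- A <- E -> C -> G
  P2: U <- A <- E -> G
  P3: U <- A <- S <- E -> C -> G
  P4: U <- A <- S <- E -> G
  P5: U <- A <- C <- E -> G
  P6: U <- A <- C -> G
  P7: U <- A -> G
The empty set is not sufficient: P1 (U <- A <- E -> C -> G) has no collider blocking it and no conditioned non-collider, so it is open.
Try {A}:
  P1: blocked at chain node A ∈ conditioning set.
  P2: blocked at chain node A ∈ conditioning set.
  P3: blocked at chain node A ∈ conditioning set.
  P4: blocked at chain node A ∈ conditioning set.
  P5: blocked at chain node A ∈ conditioning set.
  P6: blocked at chain node A ∈ conditioning set.
  P7: blocked at fork node A ∈ conditioning set.
{A} contains no descendant of U and blocks every backdoor path.
No other singleton works — e.g. {E} leaves P6 open — so {A} is the unique smallest valid adjustment set.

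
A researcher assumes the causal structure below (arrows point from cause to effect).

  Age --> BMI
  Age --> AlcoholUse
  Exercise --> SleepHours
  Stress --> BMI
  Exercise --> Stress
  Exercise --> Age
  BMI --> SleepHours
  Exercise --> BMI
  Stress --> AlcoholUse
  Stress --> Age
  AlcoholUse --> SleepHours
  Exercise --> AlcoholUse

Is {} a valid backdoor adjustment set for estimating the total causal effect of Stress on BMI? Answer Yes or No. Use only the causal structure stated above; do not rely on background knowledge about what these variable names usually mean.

Backdoor paths from Stress to BMI (paths whose first edge points into Stress):
  P1: Stress <- Exercise -> Age -> BMI
  P2: Stress <- Exercise -> Age -> AlcoholUse -> SleepHours <- BMI
  P3: Stress <- Exercise -> BMI
  P4: Stress <- Exercise -> AlcoholUse <- Age -> BMI
  P5: Stress <- Exercise -> AlcoholUse -> SleepHours <- BMI
  P6: Stress <- Exercise -> SleepHours <- BMI
  P7: Stress <- Exercise -> SleepHours <- AlcoholUse <- Age -> BMI
Condition 1 (no descendant of Stress in the set): holds — descendants of Stress are {Age, AlcoholUse, BMI, SleepHours}; none are in {}.
Condition 2 (every backdoor path blocked by {}):
  P1: open — no interior node is in the conditioning set.
  P2: blocked at collider SleepHours (neither it nor any descendant is in the conditioning set).
  P3: open — no interior node is in the conditioning set.
  P4: blocked at collider AlcoholUse (neither it nor any descendant is in the conditioning set).
  P5: blocked at collider SleepHours (neither it nor any descendant is in the conditioning set).
  P6: blocked at collider SleepHours (neither it nor any descendant is in the conditioning set).
  P7: blocked at collider SleepHours (neither it nor any descendant is in the conditioning set).
{} does not satisfy the backdoor criterion.

No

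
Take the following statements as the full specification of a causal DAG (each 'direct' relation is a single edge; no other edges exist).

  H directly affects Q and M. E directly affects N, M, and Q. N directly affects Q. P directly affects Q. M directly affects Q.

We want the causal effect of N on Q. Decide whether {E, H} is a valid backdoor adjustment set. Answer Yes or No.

Yes

Backdoor paths from N to Q (paths whose first edge points into N):
  P1: N <- E -> M <- H -> Q
  P2: N <- E -> M -> Q
  P3: N <- E -> Q
Condition 1 (no descendant of N in the set): holds — descendants of N are {Q}; none are in {E, H}.
Condition 2 (every backdoor path blocked by {E, H}):
  P1: blocked at fork node E ∈ conditioning set.
  P2: blocked at fork node E ∈ conditioning set.
  P3: blocked at fork node E ∈ conditioning set.
{E, H} satisfies the backdoor criterion.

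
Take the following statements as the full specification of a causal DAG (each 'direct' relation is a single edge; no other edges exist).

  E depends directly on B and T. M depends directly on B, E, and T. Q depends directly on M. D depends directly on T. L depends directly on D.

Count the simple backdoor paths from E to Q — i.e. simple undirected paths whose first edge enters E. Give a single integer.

A backdoor path from E to Q is any simple undirected path whose first edge points into E (i.e. leaves E via a parent).
Parents of E: {B, T}.
Enumerating:
  P1: E <- B -> M -> Q
  P2: E <- T -> M -> Q
That exhausts the simple backdoor paths. Count: 2.

2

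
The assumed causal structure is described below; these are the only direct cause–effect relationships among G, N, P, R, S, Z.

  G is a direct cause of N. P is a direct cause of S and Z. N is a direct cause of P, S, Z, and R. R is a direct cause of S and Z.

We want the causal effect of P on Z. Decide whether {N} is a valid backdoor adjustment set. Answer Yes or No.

Backdoor paths from P to Z (paths whose first edge points into P):
  P1: P <- N -> R -> Z
  P2: P <- N -> Z
  P3: P <- N -> S <- R -> Z
Condition 1 (no descendant of P in the set): holds — descendants of P are {S, Z}; none are in {N}.
Condition 2 (every backdoor path blocked by {N}):
  P1: blocked at fork node N ∈ conditioning set.
  P2: blocked at fork node N ∈ conditioning set.
  P3: blocked at fork node N ∈ conditioning set.
{N} satisfies the backdoor criterion.

Yes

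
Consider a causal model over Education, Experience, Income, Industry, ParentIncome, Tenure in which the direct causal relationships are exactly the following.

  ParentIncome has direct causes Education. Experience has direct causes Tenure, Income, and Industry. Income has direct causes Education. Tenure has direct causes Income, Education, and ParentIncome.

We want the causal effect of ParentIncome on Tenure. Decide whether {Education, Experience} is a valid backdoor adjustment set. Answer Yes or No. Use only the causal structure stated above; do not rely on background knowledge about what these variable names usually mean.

Backdoor paths from ParentIncome to Tenure (paths whose first edge points into ParentIncome):
  P1: ParentIncome <- Education -> Income -> Tenure
  P2: ParentIncome <- Education -> Income -> Experience <- Tenure
  P3: ParentIncome <- Education -> Tenure
Condition 1 (no descendant of ParentIncome in the set): FAILS — Experience is a descendant of ParentIncome.
Condition 2 (every backdoor path blocked by {Education, Experience}):
  P1: blocked at fork node Education ∈ conditioning set.
  P2: blocked at fork node Education ∈ conditioning set.
  P3: blocked at fork node Education ∈ conditioning set.
{Education, Experience} does not satisfy the backdoor criterion.

No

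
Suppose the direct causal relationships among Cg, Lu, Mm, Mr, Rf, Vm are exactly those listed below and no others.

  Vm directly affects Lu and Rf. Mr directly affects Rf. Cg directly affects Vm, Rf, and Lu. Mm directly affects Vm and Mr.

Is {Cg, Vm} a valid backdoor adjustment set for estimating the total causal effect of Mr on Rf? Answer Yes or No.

Yes

Backdoor paths from Mr to Rf (paths whose first edge points into Mr):
  P1: Mr <- Mm -> Vm <- Cg -> Rf
  P2: Mr <- Mm -> Vm -> Lu <- Cg -> Rf
  P3: Mr <- Mm -> Vm -> Rf
Condition 1 (no descendant of Mr in the set): holds — descendants of Mr are {Rf}; none are in {Cg, Vm}.
Condition 2 (every backdoor path blocked by {Cg, Vm}):
  P1: blocked at fork node Cg ∈ conditioning set.
  P2: blocked at chain node Vm ∈ conditioning set.
  P3: blocked at chain node Vm ∈ conditioning set.
{Cg, Vm} satisfies the backdoor criterion.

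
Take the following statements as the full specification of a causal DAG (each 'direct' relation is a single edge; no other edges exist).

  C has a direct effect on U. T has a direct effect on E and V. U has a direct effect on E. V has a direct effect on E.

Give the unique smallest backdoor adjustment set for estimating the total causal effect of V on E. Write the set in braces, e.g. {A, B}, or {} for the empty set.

Variables eligible for adjustment (non-descendants of V, excluding V and E): {C, T, U}.
Backdoor paths from V to E:
  P1: V <- T -> E
The empty set is not sufficient: P1 (V <- T -> E) has no collider blocking it and no conditioned non-collider, so it is open.
Try {T}:
  P1: blocked at fork node T ∈ conditioning set.
{T} contains no descendant of V and blocks every backdoor path.
No other singleton works — e.g. {C} leaves P1 open — so {T} is the unique smallest valid adjustment set.

{T}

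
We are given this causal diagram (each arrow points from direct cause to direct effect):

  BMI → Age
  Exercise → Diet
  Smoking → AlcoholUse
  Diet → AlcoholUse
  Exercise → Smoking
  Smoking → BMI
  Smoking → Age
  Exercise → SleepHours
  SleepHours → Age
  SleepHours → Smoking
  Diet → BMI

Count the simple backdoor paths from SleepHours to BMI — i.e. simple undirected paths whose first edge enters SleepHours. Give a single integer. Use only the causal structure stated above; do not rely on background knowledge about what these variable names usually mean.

6

A backdoor path from SleepHours to BMI is any simple undirected path whose first edge points into SleepHours (i.e. leaves SleepHours via a parent).
Parents of SleepHours: {Exercise}.
Enumerating:
  P1: SleepHours <- Exercise -> Smoking -> AlcoholUse <- Diet -> BMI
  P2: SleepHours <- Exercise -> Smoking -> BMI
  P3: SleepHours <- Exercise -> Smoking -> Age <- BMI
  P4: SleepHours <- Exercise -> Diet -> AlcoholUse <- Smoking -> BMI
  P5: SleepHours <- Exercise -> Diet -> AlcoholUse <- Smoking -> Age <- BMI
  P6: SleepHours <- Exercise -> Diet -> BMI
That exhausts the simple backdoor paths. Count: 6.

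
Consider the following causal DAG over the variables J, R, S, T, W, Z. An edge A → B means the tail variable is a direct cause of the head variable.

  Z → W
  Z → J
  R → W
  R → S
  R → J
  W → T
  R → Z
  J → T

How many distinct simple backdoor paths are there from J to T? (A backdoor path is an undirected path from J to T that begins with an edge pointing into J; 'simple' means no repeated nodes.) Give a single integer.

A backdoor path from J to T is any simple undirected path whose first edge points into J (i.e. leaves J via a parent).
Parents of J: {R, Z}.
Enumerating:
  P1: J <- R -> Z -> W -> T
  P2: J <- R -> W -> T
  P3: J <- Z <- R -> W -> T
  P4: J <- Z -> W -> T
That exhausts the simple backdoor paths. Count: 4.

4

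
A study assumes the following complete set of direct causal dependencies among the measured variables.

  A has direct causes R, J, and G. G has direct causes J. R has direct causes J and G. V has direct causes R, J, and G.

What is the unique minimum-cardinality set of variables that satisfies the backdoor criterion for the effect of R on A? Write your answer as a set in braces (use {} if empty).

Variables eligible for adjustment (non-descendants of R, excluding R and A): {G, J}.
Backdoor paths from R to A:
  P1: R <- J -> G -> A
  P2: R <- J -> V <- G -> A
  P3: R <- J -> A
  P4: R <- G <- J -> A
  P5: R <- G -> V <- J -> A
  P6: R <- G -> A
The empty set is not sufficient: P1 (R <- J -> G -> A) has no collider blocking it and no conditioned non-collider, so it is open.
Try {G, J}:
  P1: blocked at fork node J ∈ conditioning set.
  P2: blocked at fork node J ∈ conditioning set.
  P3: blocked at fork node J ∈ conditioning set.
  P4: blocked at chain node G ∈ conditioning set.
  P5: blocked at fork node G ∈ conditioning set.
  P6: blocked at fork node G ∈ conditioning set.
{G, J} contains no descendant of R and blocks every backdoor path.
Every element of {G, J} is needed (dropping G leaves P6 open; dropping J leaves P3 open), so no proper subset is valid.
Among all size-2 subsets of the eligible variables, only {G, J} blocks every backdoor path, so it is the unique smallest valid adjustment set.

{G, J}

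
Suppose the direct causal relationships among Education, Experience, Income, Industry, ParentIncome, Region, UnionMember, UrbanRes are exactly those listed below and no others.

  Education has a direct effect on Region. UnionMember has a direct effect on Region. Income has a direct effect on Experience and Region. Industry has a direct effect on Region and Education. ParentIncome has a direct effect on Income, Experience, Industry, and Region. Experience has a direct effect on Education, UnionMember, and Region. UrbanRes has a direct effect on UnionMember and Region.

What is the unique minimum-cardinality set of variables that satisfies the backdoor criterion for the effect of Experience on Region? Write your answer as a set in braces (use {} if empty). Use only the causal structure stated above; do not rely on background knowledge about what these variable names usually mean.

{Income, ParentIncome}

Variables eligible for adjustment (non-descendants of Experience, excluding Experience and Region): {Income, Industry, ParentIncome, UrbanRes}.
Backdoor paths from Experience to Region:
  P1: Experience <- ParentIncome -> Income -> Region
  P2: Experience <- ParentIncome -> Industry -> Education -> Region
  P3: Experience <- ParentIncome -> Industry -> Region
  P4: Experience <- ParentIncome -> Region
  P5: Experience <- Income <- ParentIncome -> Industry -> Education -> Region
  P6: Experience <- Income <- ParentIncome -> Industry -> Region
  P7: Experience <- Income <- ParentIncome -> Region
  P8: Experience <- Income -> Region
The empty set is not sufficient: P1 (Experience <- ParentIncome -> Income -> Region) has no collider blocking it and no conditioned non-collider, so it is open.
Try {Income, ParentIncome}:
  P1: blocked at fork node ParentIncome ∈ conditioning set.
  P2: blocked at fork node ParentIncome ∈ conditioning set.
  P3: blocked at fork node ParentIncome ∈ conditioning set.
  P4: blocked at fork node ParentIncome ∈ conditioning set.
  P5: blocked at chain node Income ∈ conditioning set.
  P6: blocked at chain node Income ∈ conditioning set.
  P7: blocked at chain node Income ∈ conditioning set.
  P8: blocked at fork node Income ∈ conditioning set.
{Income, ParentIncome} contains no descendant of Experience and blocks every backdoor path.
Every element of {Income, ParentIncome} is needed (dropping Income leaves P8 open; dropping ParentIncome leaves P2 open), so no proper subset is valid.
Among all size-2 subsets of the eligible variables, only {Income, ParentIncome} blocks every backdoor path, so it is the unique smallest valid adjustment set.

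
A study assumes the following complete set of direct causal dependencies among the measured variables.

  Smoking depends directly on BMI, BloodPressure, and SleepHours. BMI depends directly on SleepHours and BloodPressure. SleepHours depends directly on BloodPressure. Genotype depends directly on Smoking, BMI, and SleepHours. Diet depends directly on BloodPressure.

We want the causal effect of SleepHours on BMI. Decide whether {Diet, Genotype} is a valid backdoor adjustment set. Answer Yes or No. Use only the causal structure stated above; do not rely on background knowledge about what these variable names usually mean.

No

Backdoor paths from SleepHours to BMI (paths whose first edge points into SleepHours):
  P1: SleepHours <- BloodPressure -> BMI
  P2: SleepHours <- BloodPressure -> Smoking <- BMI
  P3: SleepHours <- BloodPressure -> Smoking -> Genotype <- BMI
Condition 1 (no descendant of SleepHours in the set): FAILS — Genotype is a descendant of SleepHours.
Condition 2 (every backdoor path blocked by {Diet, Genotype}):
  P1: open — no interior node is in the conditioning set.
  P2: open — collider(s) Smoking are conditioned on (or have a conditioned descendant) and no non-collider on the path is in the set.
  P3: open — collider(s) Genotype are conditioned on (or have a conditioned descendant) and no non-collider on the path is in the set.
{Diet, Genotype} does not satisfy the backdoor criterion.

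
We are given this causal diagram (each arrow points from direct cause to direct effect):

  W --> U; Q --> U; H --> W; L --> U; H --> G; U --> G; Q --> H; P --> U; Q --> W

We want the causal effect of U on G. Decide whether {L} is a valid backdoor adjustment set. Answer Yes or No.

Backdoor paths from U to G (paths whose first edge points into U):
  P1: U <- Q -> H -> G
  P2: U <- Q -> W <- H -> G
  P3: U <- W <- Q -> H -> G
  P4: U <- W <- H -> G
Condition 1 (no descendant of U in the set): holds — descendants of U are {G}; none are in {L}.
Condition 2 (every backdoor path blocked by {L}):
  P1: open — no interior node is in the conditioning set.
  P2: blocked at collider W (neither it nor any descendant is in the conditioning set).
  P3: open — no interior node is in the conditioning set.
  P4: open — no interior node is in the conditioning set.
{L} does not satisfy the backdoor criterion.

No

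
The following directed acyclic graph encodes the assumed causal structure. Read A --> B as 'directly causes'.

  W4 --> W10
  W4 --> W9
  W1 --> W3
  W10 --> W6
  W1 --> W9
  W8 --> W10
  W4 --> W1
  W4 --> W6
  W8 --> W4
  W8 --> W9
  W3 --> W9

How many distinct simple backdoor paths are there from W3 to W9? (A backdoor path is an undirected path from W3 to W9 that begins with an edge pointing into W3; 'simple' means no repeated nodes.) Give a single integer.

5

A backdoor path from W3 to W9 is any simple undirected path whose first edge points into W3 (i.e. leaves W3 via a parent).
Parents of W3: {W1}.
Enumerating:
  P1: W3 <- W1 <- W4 <- W8 -> W9
  P2: W3 <- W1 <- W4 -> W10 <- W8 -> W9
  P3: W3 <- W1 <- W4 -> W6 <- W10 <- W8 -> W9
  P4: W3 <- W1 <- W4 -> W9
  P5: W3 <- W1 -> W9
That exhausts the simple backdoor paths. Count: 5.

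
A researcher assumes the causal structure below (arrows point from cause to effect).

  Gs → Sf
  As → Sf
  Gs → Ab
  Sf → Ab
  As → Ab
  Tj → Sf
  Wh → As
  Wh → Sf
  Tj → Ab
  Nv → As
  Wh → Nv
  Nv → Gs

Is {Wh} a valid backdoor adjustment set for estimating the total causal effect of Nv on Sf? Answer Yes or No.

Yes

Backdoor paths from Nv to Sf (paths whose first edge points into Nv):
  P1: Nv <- Wh -> As -> Sf
  P2: Nv <- Wh -> As -> Ab <- Tj -> Sf
  P3: Nv <- Wh -> As -> Ab <- Gs -> Sf
  P4: Nv <- Wh -> As -> Ab <- Sf
  P5: Nv <- Wh -> Sf
Condition 1 (no descendant of Nv in the set): holds — descendants of Nv are {Ab, As, Gs, Sf}; none are in {Wh}.
Condition 2 (every backdoor path blocked by {Wh}):
  P1: blocked at fork node Wh ∈ conditioning set.
  P2: blocked at fork node Wh ∈ conditioning set.
  P3: blocked at fork node Wh ∈ conditioning set.
  P4: blocked at fork node Wh ∈ conditioning set.
  P5: blocked at fork node Wh ∈ conditioning set.
{Wh} satisfies the backdoor criterion.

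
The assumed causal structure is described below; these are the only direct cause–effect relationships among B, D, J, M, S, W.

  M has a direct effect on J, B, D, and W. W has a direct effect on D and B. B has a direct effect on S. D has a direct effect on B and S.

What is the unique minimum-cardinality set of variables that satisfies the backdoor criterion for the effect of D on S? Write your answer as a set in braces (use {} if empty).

Variables eligible for adjustment (non-descendants of D, excluding D and S): {J, M, W}.
Backdoor paths from D to S:
  P1: D <- M -> W -> B -> S
  P2: D <- M -> B -> S
  P3: D <- W <- M -> B -> S
  P4: D <- W -> B -> S
The empty set is not sufficient: P1 (D <- M -> W -> B -> S) has no collider blocking it and no conditioned non-collider, so it is open.
Try {M, W}:
  P1: blocked at fork node M ∈ conditioning set.
  P2: blocked at fork node M ∈ conditioning set.
  P3: blocked at chain node W ∈ conditioning set.
  P4: blocked at fork node W ∈ conditioning set.
{M, W} contains no descendant of D and blocks every backdoor path.
Every element of {M, W} is needed (dropping M leaves P2 open; dropping W leaves P4 open), so no proper subset is valid.
Among all size-2 subsets of the eligible variables, only {M, W} blocks every backdoor path, so it is the unique smallest valid adjustment set.

{M, W}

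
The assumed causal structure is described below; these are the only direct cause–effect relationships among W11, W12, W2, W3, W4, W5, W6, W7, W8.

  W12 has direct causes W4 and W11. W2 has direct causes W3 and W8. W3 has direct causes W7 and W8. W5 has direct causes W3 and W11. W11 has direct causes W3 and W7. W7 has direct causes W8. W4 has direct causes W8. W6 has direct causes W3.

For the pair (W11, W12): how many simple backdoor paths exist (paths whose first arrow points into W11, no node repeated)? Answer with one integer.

6

A backdoor path from W11 to W12 is any simple undirected path whose first edge points into W11 (i.e. leaves W11 via a parent).
Parents of W11: {W3, W7}.
Enumerating:
  P1: W11 <- W7 <- W8 -> W4 -> W12
  P2: W11 <- W7 -> W3 <- W8 -> W4 -> W12
  P3: W11 <- W7 -> W3 -> W2 <- W8 -> W4 -> W12
  P4: W11 <- W3 <- W8 -> W4 -> W12
  P5: W11 <- W3 <- W7 <- W8 -> W4 -> W12
  P6: W11 <- W3 -> W2 <- W8 -> W4 -> W12
That exhausts the simple backdoor paths. Count: 6.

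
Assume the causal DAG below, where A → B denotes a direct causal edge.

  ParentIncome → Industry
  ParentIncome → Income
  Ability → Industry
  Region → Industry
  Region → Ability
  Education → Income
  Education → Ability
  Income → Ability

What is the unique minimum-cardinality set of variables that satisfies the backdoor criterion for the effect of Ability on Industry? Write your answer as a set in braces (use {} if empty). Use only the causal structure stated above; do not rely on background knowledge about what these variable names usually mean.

{ParentIncome, Region}

Variables eligible for adjustment (non-descendants of Ability, excluding Ability and Industry): {Education, Income, ParentIncome, Region}.
Backdoor paths from Ability to Industry:
  P1: Ability <- Education -> Income <- ParentIncome -> Industry
  P2: Ability <- Region -> Industry
  P3: Ability <- Income <- ParentIncome -> Industry
The empty set is not sufficient: P2 (Ability <- Region -> Industry) has no collider blocking it and no conditioned non-collider, so it is open.
Try {ParentIncome, Region}:
  P1: blocked at collider Income (neither it nor any descendant is in the conditioning set).
  P2: blocked at fork node Region ∈ conditioning set.
  P3: blocked at fork node ParentIncome ∈ conditioning set.
{ParentIncome, Region} contains no descendant of Ability and blocks every backdoor path.
Every element of {ParentIncome, Region} is needed (dropping ParentIncome leaves P3 open; dropping Region leaves P2 open), so no proper subset is valid.
Among all size-2 subsets of the eligible variables, only {ParentIncome, Region} blocks every backdoor path, so it is the unique smallest valid adjustment set.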